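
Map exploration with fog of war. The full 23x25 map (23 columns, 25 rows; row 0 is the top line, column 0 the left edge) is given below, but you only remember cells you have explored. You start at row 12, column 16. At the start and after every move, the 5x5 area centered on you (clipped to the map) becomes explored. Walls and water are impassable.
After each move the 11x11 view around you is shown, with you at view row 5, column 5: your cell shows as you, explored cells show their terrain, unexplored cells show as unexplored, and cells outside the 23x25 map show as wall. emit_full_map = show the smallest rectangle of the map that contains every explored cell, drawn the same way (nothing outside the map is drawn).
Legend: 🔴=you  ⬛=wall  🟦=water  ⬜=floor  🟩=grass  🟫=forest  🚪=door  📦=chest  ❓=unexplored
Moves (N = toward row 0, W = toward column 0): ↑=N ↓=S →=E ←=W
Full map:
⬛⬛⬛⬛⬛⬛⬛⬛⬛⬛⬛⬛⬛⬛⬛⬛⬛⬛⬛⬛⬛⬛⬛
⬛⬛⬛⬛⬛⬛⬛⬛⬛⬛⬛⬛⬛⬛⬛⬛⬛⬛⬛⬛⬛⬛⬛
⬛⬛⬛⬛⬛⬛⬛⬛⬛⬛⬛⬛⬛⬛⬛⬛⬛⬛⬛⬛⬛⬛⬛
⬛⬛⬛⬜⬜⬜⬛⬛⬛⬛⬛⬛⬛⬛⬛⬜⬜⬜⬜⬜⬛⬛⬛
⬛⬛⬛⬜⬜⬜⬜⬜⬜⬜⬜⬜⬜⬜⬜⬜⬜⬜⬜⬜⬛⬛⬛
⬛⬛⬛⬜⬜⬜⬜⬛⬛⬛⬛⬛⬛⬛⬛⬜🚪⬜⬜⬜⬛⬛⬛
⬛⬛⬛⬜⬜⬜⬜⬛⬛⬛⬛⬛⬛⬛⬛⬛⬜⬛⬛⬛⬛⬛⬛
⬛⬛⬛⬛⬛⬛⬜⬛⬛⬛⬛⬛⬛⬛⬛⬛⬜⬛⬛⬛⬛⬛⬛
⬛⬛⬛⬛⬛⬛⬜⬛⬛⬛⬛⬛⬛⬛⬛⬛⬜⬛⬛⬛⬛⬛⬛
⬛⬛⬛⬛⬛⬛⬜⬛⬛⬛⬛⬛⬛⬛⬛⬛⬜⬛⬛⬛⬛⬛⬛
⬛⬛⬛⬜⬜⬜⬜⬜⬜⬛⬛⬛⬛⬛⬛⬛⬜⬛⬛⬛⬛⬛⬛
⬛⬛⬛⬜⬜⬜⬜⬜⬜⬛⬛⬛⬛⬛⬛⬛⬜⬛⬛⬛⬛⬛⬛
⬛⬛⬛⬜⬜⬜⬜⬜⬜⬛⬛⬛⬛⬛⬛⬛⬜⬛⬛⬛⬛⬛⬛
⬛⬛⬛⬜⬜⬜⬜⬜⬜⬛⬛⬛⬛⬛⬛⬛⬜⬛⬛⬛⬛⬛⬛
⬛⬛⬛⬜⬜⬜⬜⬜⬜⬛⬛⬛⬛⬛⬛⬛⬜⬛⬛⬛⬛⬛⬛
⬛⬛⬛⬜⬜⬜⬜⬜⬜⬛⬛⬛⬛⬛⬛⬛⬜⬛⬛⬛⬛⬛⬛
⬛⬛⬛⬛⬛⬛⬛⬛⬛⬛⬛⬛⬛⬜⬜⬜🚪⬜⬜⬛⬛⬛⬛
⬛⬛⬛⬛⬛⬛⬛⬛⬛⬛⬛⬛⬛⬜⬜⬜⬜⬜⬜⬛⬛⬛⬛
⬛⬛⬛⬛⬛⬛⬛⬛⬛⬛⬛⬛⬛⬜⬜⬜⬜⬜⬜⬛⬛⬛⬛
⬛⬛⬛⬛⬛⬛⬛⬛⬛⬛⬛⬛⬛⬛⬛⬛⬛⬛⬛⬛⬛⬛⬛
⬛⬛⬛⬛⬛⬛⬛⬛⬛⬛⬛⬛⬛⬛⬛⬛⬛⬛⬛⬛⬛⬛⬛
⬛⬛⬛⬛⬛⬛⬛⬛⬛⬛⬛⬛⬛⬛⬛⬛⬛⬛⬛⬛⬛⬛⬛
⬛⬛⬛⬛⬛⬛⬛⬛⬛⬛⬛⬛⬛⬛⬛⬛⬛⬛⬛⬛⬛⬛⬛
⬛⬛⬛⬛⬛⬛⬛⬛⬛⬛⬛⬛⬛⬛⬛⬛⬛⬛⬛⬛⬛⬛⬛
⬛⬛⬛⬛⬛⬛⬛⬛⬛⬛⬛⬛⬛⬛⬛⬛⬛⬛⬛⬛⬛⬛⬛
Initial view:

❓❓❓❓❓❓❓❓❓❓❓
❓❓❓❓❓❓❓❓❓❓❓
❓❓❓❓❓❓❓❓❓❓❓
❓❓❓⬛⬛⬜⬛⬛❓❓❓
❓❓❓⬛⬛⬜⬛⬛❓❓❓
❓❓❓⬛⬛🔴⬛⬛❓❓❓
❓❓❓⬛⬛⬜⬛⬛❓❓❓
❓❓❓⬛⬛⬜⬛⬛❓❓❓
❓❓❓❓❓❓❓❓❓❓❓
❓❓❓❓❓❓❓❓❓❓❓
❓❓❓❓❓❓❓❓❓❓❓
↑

❓❓❓❓❓❓❓❓❓❓❓
❓❓❓❓❓❓❓❓❓❓❓
❓❓❓❓❓❓❓❓❓❓❓
❓❓❓⬛⬛⬜⬛⬛❓❓❓
❓❓❓⬛⬛⬜⬛⬛❓❓❓
❓❓❓⬛⬛🔴⬛⬛❓❓❓
❓❓❓⬛⬛⬜⬛⬛❓❓❓
❓❓❓⬛⬛⬜⬛⬛❓❓❓
❓❓❓⬛⬛⬜⬛⬛❓❓❓
❓❓❓❓❓❓❓❓❓❓❓
❓❓❓❓❓❓❓❓❓❓❓

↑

❓❓❓❓❓❓❓❓❓❓❓
❓❓❓❓❓❓❓❓❓❓❓
❓❓❓❓❓❓❓❓❓❓❓
❓❓❓⬛⬛⬜⬛⬛❓❓❓
❓❓❓⬛⬛⬜⬛⬛❓❓❓
❓❓❓⬛⬛🔴⬛⬛❓❓❓
❓❓❓⬛⬛⬜⬛⬛❓❓❓
❓❓❓⬛⬛⬜⬛⬛❓❓❓
❓❓❓⬛⬛⬜⬛⬛❓❓❓
❓❓❓⬛⬛⬜⬛⬛❓❓❓
❓❓❓❓❓❓❓❓❓❓❓

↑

❓❓❓❓❓❓❓❓❓❓❓
❓❓❓❓❓❓❓❓❓❓❓
❓❓❓❓❓❓❓❓❓❓❓
❓❓❓⬛⬛⬜⬛⬛❓❓❓
❓❓❓⬛⬛⬜⬛⬛❓❓❓
❓❓❓⬛⬛🔴⬛⬛❓❓❓
❓❓❓⬛⬛⬜⬛⬛❓❓❓
❓❓❓⬛⬛⬜⬛⬛❓❓❓
❓❓❓⬛⬛⬜⬛⬛❓❓❓
❓❓❓⬛⬛⬜⬛⬛❓❓❓
❓❓❓⬛⬛⬜⬛⬛❓❓❓

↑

❓❓❓❓❓❓❓❓❓❓❓
❓❓❓❓❓❓❓❓❓❓❓
❓❓❓❓❓❓❓❓❓❓❓
❓❓❓⬛⬛⬜⬛⬛❓❓❓
❓❓❓⬛⬛⬜⬛⬛❓❓❓
❓❓❓⬛⬛🔴⬛⬛❓❓❓
❓❓❓⬛⬛⬜⬛⬛❓❓❓
❓❓❓⬛⬛⬜⬛⬛❓❓❓
❓❓❓⬛⬛⬜⬛⬛❓❓❓
❓❓❓⬛⬛⬜⬛⬛❓❓❓
❓❓❓⬛⬛⬜⬛⬛❓❓❓

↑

❓❓❓❓❓❓❓❓❓❓❓
❓❓❓❓❓❓❓❓❓❓❓
❓❓❓❓❓❓❓❓❓❓❓
❓❓❓⬛⬜🚪⬜⬜❓❓❓
❓❓❓⬛⬛⬜⬛⬛❓❓❓
❓❓❓⬛⬛🔴⬛⬛❓❓❓
❓❓❓⬛⬛⬜⬛⬛❓❓❓
❓❓❓⬛⬛⬜⬛⬛❓❓❓
❓❓❓⬛⬛⬜⬛⬛❓❓❓
❓❓❓⬛⬛⬜⬛⬛❓❓❓
❓❓❓⬛⬛⬜⬛⬛❓❓❓

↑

❓❓❓❓❓❓❓❓❓❓❓
❓❓❓❓❓❓❓❓❓❓❓
❓❓❓❓❓❓❓❓❓❓❓
❓❓❓⬜⬜⬜⬜⬜❓❓❓
❓❓❓⬛⬜🚪⬜⬜❓❓❓
❓❓❓⬛⬛🔴⬛⬛❓❓❓
❓❓❓⬛⬛⬜⬛⬛❓❓❓
❓❓❓⬛⬛⬜⬛⬛❓❓❓
❓❓❓⬛⬛⬜⬛⬛❓❓❓
❓❓❓⬛⬛⬜⬛⬛❓❓❓
❓❓❓⬛⬛⬜⬛⬛❓❓❓

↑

❓❓❓❓❓❓❓❓❓❓❓
❓❓❓❓❓❓❓❓❓❓❓
❓❓❓❓❓❓❓❓❓❓❓
❓❓❓⬛⬜⬜⬜⬜❓❓❓
❓❓❓⬜⬜⬜⬜⬜❓❓❓
❓❓❓⬛⬜🔴⬜⬜❓❓❓
❓❓❓⬛⬛⬜⬛⬛❓❓❓
❓❓❓⬛⬛⬜⬛⬛❓❓❓
❓❓❓⬛⬛⬜⬛⬛❓❓❓
❓❓❓⬛⬛⬜⬛⬛❓❓❓
❓❓❓⬛⬛⬜⬛⬛❓❓❓

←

❓❓❓❓❓❓❓❓❓❓❓
❓❓❓❓❓❓❓❓❓❓❓
❓❓❓❓❓❓❓❓❓❓❓
❓❓❓⬛⬛⬜⬜⬜⬜❓❓
❓❓❓⬜⬜⬜⬜⬜⬜❓❓
❓❓❓⬛⬛🔴🚪⬜⬜❓❓
❓❓❓⬛⬛⬛⬜⬛⬛❓❓
❓❓❓⬛⬛⬛⬜⬛⬛❓❓
❓❓❓❓⬛⬛⬜⬛⬛❓❓
❓❓❓❓⬛⬛⬜⬛⬛❓❓
❓❓❓❓⬛⬛⬜⬛⬛❓❓

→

❓❓❓❓❓❓❓❓❓❓❓
❓❓❓❓❓❓❓❓❓❓❓
❓❓❓❓❓❓❓❓❓❓❓
❓❓⬛⬛⬜⬜⬜⬜❓❓❓
❓❓⬜⬜⬜⬜⬜⬜❓❓❓
❓❓⬛⬛⬜🔴⬜⬜❓❓❓
❓❓⬛⬛⬛⬜⬛⬛❓❓❓
❓❓⬛⬛⬛⬜⬛⬛❓❓❓
❓❓❓⬛⬛⬜⬛⬛❓❓❓
❓❓❓⬛⬛⬜⬛⬛❓❓❓
❓❓❓⬛⬛⬜⬛⬛❓❓❓

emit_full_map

⬛⬛⬜⬜⬜⬜
⬜⬜⬜⬜⬜⬜
⬛⬛⬜🔴⬜⬜
⬛⬛⬛⬜⬛⬛
⬛⬛⬛⬜⬛⬛
❓⬛⬛⬜⬛⬛
❓⬛⬛⬜⬛⬛
❓⬛⬛⬜⬛⬛
❓⬛⬛⬜⬛⬛
❓⬛⬛⬜⬛⬛
❓⬛⬛⬜⬛⬛
❓⬛⬛⬜⬛⬛

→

❓❓❓❓❓❓❓❓❓❓❓
❓❓❓❓❓❓❓❓❓❓❓
❓❓❓❓❓❓❓❓❓❓❓
❓⬛⬛⬜⬜⬜⬜⬜❓❓❓
❓⬜⬜⬜⬜⬜⬜⬜❓❓❓
❓⬛⬛⬜🚪🔴⬜⬜❓❓❓
❓⬛⬛⬛⬜⬛⬛⬛❓❓❓
❓⬛⬛⬛⬜⬛⬛⬛❓❓❓
❓❓⬛⬛⬜⬛⬛❓❓❓❓
❓❓⬛⬛⬜⬛⬛❓❓❓❓
❓❓⬛⬛⬜⬛⬛❓❓❓❓

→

❓❓❓❓❓❓❓❓❓❓⬛
❓❓❓❓❓❓❓❓❓❓⬛
❓❓❓❓❓❓❓❓❓❓⬛
⬛⬛⬜⬜⬜⬜⬜⬛❓❓⬛
⬜⬜⬜⬜⬜⬜⬜⬛❓❓⬛
⬛⬛⬜🚪⬜🔴⬜⬛❓❓⬛
⬛⬛⬛⬜⬛⬛⬛⬛❓❓⬛
⬛⬛⬛⬜⬛⬛⬛⬛❓❓⬛
❓⬛⬛⬜⬛⬛❓❓❓❓⬛
❓⬛⬛⬜⬛⬛❓❓❓❓⬛
❓⬛⬛⬜⬛⬛❓❓❓❓⬛

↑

⬛⬛⬛⬛⬛⬛⬛⬛⬛⬛⬛
❓❓❓❓❓❓❓❓❓❓⬛
❓❓❓❓❓❓❓❓❓❓⬛
❓❓❓⬛⬛⬛⬛⬛❓❓⬛
⬛⬛⬜⬜⬜⬜⬜⬛❓❓⬛
⬜⬜⬜⬜⬜🔴⬜⬛❓❓⬛
⬛⬛⬜🚪⬜⬜⬜⬛❓❓⬛
⬛⬛⬛⬜⬛⬛⬛⬛❓❓⬛
⬛⬛⬛⬜⬛⬛⬛⬛❓❓⬛
❓⬛⬛⬜⬛⬛❓❓❓❓⬛
❓⬛⬛⬜⬛⬛❓❓❓❓⬛

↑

⬛⬛⬛⬛⬛⬛⬛⬛⬛⬛⬛
⬛⬛⬛⬛⬛⬛⬛⬛⬛⬛⬛
❓❓❓❓❓❓❓❓❓❓⬛
❓❓❓⬛⬛⬛⬛⬛❓❓⬛
❓❓❓⬛⬛⬛⬛⬛❓❓⬛
⬛⬛⬜⬜⬜🔴⬜⬛❓❓⬛
⬜⬜⬜⬜⬜⬜⬜⬛❓❓⬛
⬛⬛⬜🚪⬜⬜⬜⬛❓❓⬛
⬛⬛⬛⬜⬛⬛⬛⬛❓❓⬛
⬛⬛⬛⬜⬛⬛⬛⬛❓❓⬛
❓⬛⬛⬜⬛⬛❓❓❓❓⬛

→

⬛⬛⬛⬛⬛⬛⬛⬛⬛⬛⬛
⬛⬛⬛⬛⬛⬛⬛⬛⬛⬛⬛
❓❓❓❓❓❓❓❓❓⬛⬛
❓❓⬛⬛⬛⬛⬛⬛❓⬛⬛
❓❓⬛⬛⬛⬛⬛⬛❓⬛⬛
⬛⬜⬜⬜⬜🔴⬛⬛❓⬛⬛
⬜⬜⬜⬜⬜⬜⬛⬛❓⬛⬛
⬛⬜🚪⬜⬜⬜⬛⬛❓⬛⬛
⬛⬛⬜⬛⬛⬛⬛❓❓⬛⬛
⬛⬛⬜⬛⬛⬛⬛❓❓⬛⬛
⬛⬛⬜⬛⬛❓❓❓❓⬛⬛

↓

⬛⬛⬛⬛⬛⬛⬛⬛⬛⬛⬛
❓❓❓❓❓❓❓❓❓⬛⬛
❓❓⬛⬛⬛⬛⬛⬛❓⬛⬛
❓❓⬛⬛⬛⬛⬛⬛❓⬛⬛
⬛⬜⬜⬜⬜⬜⬛⬛❓⬛⬛
⬜⬜⬜⬜⬜🔴⬛⬛❓⬛⬛
⬛⬜🚪⬜⬜⬜⬛⬛❓⬛⬛
⬛⬛⬜⬛⬛⬛⬛⬛❓⬛⬛
⬛⬛⬜⬛⬛⬛⬛❓❓⬛⬛
⬛⬛⬜⬛⬛❓❓❓❓⬛⬛
⬛⬛⬜⬛⬛❓❓❓❓⬛⬛

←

⬛⬛⬛⬛⬛⬛⬛⬛⬛⬛⬛
❓❓❓❓❓❓❓❓❓❓⬛
❓❓❓⬛⬛⬛⬛⬛⬛❓⬛
❓❓❓⬛⬛⬛⬛⬛⬛❓⬛
⬛⬛⬜⬜⬜⬜⬜⬛⬛❓⬛
⬜⬜⬜⬜⬜🔴⬜⬛⬛❓⬛
⬛⬛⬜🚪⬜⬜⬜⬛⬛❓⬛
⬛⬛⬛⬜⬛⬛⬛⬛⬛❓⬛
⬛⬛⬛⬜⬛⬛⬛⬛❓❓⬛
❓⬛⬛⬜⬛⬛❓❓❓❓⬛
❓⬛⬛⬜⬛⬛❓❓❓❓⬛

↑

⬛⬛⬛⬛⬛⬛⬛⬛⬛⬛⬛
⬛⬛⬛⬛⬛⬛⬛⬛⬛⬛⬛
❓❓❓❓❓❓❓❓❓❓⬛
❓❓❓⬛⬛⬛⬛⬛⬛❓⬛
❓❓❓⬛⬛⬛⬛⬛⬛❓⬛
⬛⬛⬜⬜⬜🔴⬜⬛⬛❓⬛
⬜⬜⬜⬜⬜⬜⬜⬛⬛❓⬛
⬛⬛⬜🚪⬜⬜⬜⬛⬛❓⬛
⬛⬛⬛⬜⬛⬛⬛⬛⬛❓⬛
⬛⬛⬛⬜⬛⬛⬛⬛❓❓⬛
❓⬛⬛⬜⬛⬛❓❓❓❓⬛

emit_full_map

❓❓❓⬛⬛⬛⬛⬛⬛
❓❓❓⬛⬛⬛⬛⬛⬛
⬛⬛⬜⬜⬜🔴⬜⬛⬛
⬜⬜⬜⬜⬜⬜⬜⬛⬛
⬛⬛⬜🚪⬜⬜⬜⬛⬛
⬛⬛⬛⬜⬛⬛⬛⬛⬛
⬛⬛⬛⬜⬛⬛⬛⬛❓
❓⬛⬛⬜⬛⬛❓❓❓
❓⬛⬛⬜⬛⬛❓❓❓
❓⬛⬛⬜⬛⬛❓❓❓
❓⬛⬛⬜⬛⬛❓❓❓
❓⬛⬛⬜⬛⬛❓❓❓
❓⬛⬛⬜⬛⬛❓❓❓
❓⬛⬛⬜⬛⬛❓❓❓

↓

⬛⬛⬛⬛⬛⬛⬛⬛⬛⬛⬛
❓❓❓❓❓❓❓❓❓❓⬛
❓❓❓⬛⬛⬛⬛⬛⬛❓⬛
❓❓❓⬛⬛⬛⬛⬛⬛❓⬛
⬛⬛⬜⬜⬜⬜⬜⬛⬛❓⬛
⬜⬜⬜⬜⬜🔴⬜⬛⬛❓⬛
⬛⬛⬜🚪⬜⬜⬜⬛⬛❓⬛
⬛⬛⬛⬜⬛⬛⬛⬛⬛❓⬛
⬛⬛⬛⬜⬛⬛⬛⬛❓❓⬛
❓⬛⬛⬜⬛⬛❓❓❓❓⬛
❓⬛⬛⬜⬛⬛❓❓❓❓⬛

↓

❓❓❓❓❓❓❓❓❓❓⬛
❓❓❓⬛⬛⬛⬛⬛⬛❓⬛
❓❓❓⬛⬛⬛⬛⬛⬛❓⬛
⬛⬛⬜⬜⬜⬜⬜⬛⬛❓⬛
⬜⬜⬜⬜⬜⬜⬜⬛⬛❓⬛
⬛⬛⬜🚪⬜🔴⬜⬛⬛❓⬛
⬛⬛⬛⬜⬛⬛⬛⬛⬛❓⬛
⬛⬛⬛⬜⬛⬛⬛⬛❓❓⬛
❓⬛⬛⬜⬛⬛❓❓❓❓⬛
❓⬛⬛⬜⬛⬛❓❓❓❓⬛
❓⬛⬛⬜⬛⬛❓❓❓❓⬛

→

❓❓❓❓❓❓❓❓❓⬛⬛
❓❓⬛⬛⬛⬛⬛⬛❓⬛⬛
❓❓⬛⬛⬛⬛⬛⬛❓⬛⬛
⬛⬜⬜⬜⬜⬜⬛⬛❓⬛⬛
⬜⬜⬜⬜⬜⬜⬛⬛❓⬛⬛
⬛⬜🚪⬜⬜🔴⬛⬛❓⬛⬛
⬛⬛⬜⬛⬛⬛⬛⬛❓⬛⬛
⬛⬛⬜⬛⬛⬛⬛⬛❓⬛⬛
⬛⬛⬜⬛⬛❓❓❓❓⬛⬛
⬛⬛⬜⬛⬛❓❓❓❓⬛⬛
⬛⬛⬜⬛⬛❓❓❓❓⬛⬛

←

❓❓❓❓❓❓❓❓❓❓⬛
❓❓❓⬛⬛⬛⬛⬛⬛❓⬛
❓❓❓⬛⬛⬛⬛⬛⬛❓⬛
⬛⬛⬜⬜⬜⬜⬜⬛⬛❓⬛
⬜⬜⬜⬜⬜⬜⬜⬛⬛❓⬛
⬛⬛⬜🚪⬜🔴⬜⬛⬛❓⬛
⬛⬛⬛⬜⬛⬛⬛⬛⬛❓⬛
⬛⬛⬛⬜⬛⬛⬛⬛⬛❓⬛
❓⬛⬛⬜⬛⬛❓❓❓❓⬛
❓⬛⬛⬜⬛⬛❓❓❓❓⬛
❓⬛⬛⬜⬛⬛❓❓❓❓⬛

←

❓❓❓❓❓❓❓❓❓❓❓
❓❓❓❓⬛⬛⬛⬛⬛⬛❓
❓❓❓❓⬛⬛⬛⬛⬛⬛❓
❓⬛⬛⬜⬜⬜⬜⬜⬛⬛❓
❓⬜⬜⬜⬜⬜⬜⬜⬛⬛❓
❓⬛⬛⬜🚪🔴⬜⬜⬛⬛❓
❓⬛⬛⬛⬜⬛⬛⬛⬛⬛❓
❓⬛⬛⬛⬜⬛⬛⬛⬛⬛❓
❓❓⬛⬛⬜⬛⬛❓❓❓❓
❓❓⬛⬛⬜⬛⬛❓❓❓❓
❓❓⬛⬛⬜⬛⬛❓❓❓❓

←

❓❓❓❓❓❓❓❓❓❓❓
❓❓❓❓❓⬛⬛⬛⬛⬛⬛
❓❓❓❓❓⬛⬛⬛⬛⬛⬛
❓❓⬛⬛⬜⬜⬜⬜⬜⬛⬛
❓❓⬜⬜⬜⬜⬜⬜⬜⬛⬛
❓❓⬛⬛⬜🔴⬜⬜⬜⬛⬛
❓❓⬛⬛⬛⬜⬛⬛⬛⬛⬛
❓❓⬛⬛⬛⬜⬛⬛⬛⬛⬛
❓❓❓⬛⬛⬜⬛⬛❓❓❓
❓❓❓⬛⬛⬜⬛⬛❓❓❓
❓❓❓⬛⬛⬜⬛⬛❓❓❓

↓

❓❓❓❓❓⬛⬛⬛⬛⬛⬛
❓❓❓❓❓⬛⬛⬛⬛⬛⬛
❓❓⬛⬛⬜⬜⬜⬜⬜⬛⬛
❓❓⬜⬜⬜⬜⬜⬜⬜⬛⬛
❓❓⬛⬛⬜🚪⬜⬜⬜⬛⬛
❓❓⬛⬛⬛🔴⬛⬛⬛⬛⬛
❓❓⬛⬛⬛⬜⬛⬛⬛⬛⬛
❓❓❓⬛⬛⬜⬛⬛❓❓❓
❓❓❓⬛⬛⬜⬛⬛❓❓❓
❓❓❓⬛⬛⬜⬛⬛❓❓❓
❓❓❓⬛⬛⬜⬛⬛❓❓❓

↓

❓❓❓❓❓⬛⬛⬛⬛⬛⬛
❓❓⬛⬛⬜⬜⬜⬜⬜⬛⬛
❓❓⬜⬜⬜⬜⬜⬜⬜⬛⬛
❓❓⬛⬛⬜🚪⬜⬜⬜⬛⬛
❓❓⬛⬛⬛⬜⬛⬛⬛⬛⬛
❓❓⬛⬛⬛🔴⬛⬛⬛⬛⬛
❓❓❓⬛⬛⬜⬛⬛❓❓❓
❓❓❓⬛⬛⬜⬛⬛❓❓❓
❓❓❓⬛⬛⬜⬛⬛❓❓❓
❓❓❓⬛⬛⬜⬛⬛❓❓❓
❓❓❓⬛⬛⬜⬛⬛❓❓❓

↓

❓❓⬛⬛⬜⬜⬜⬜⬜⬛⬛
❓❓⬜⬜⬜⬜⬜⬜⬜⬛⬛
❓❓⬛⬛⬜🚪⬜⬜⬜⬛⬛
❓❓⬛⬛⬛⬜⬛⬛⬛⬛⬛
❓❓⬛⬛⬛⬜⬛⬛⬛⬛⬛
❓❓❓⬛⬛🔴⬛⬛❓❓❓
❓❓❓⬛⬛⬜⬛⬛❓❓❓
❓❓❓⬛⬛⬜⬛⬛❓❓❓
❓❓❓⬛⬛⬜⬛⬛❓❓❓
❓❓❓⬛⬛⬜⬛⬛❓❓❓
❓❓❓⬛⬛⬜⬛⬛❓❓❓

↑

❓❓❓❓❓⬛⬛⬛⬛⬛⬛
❓❓⬛⬛⬜⬜⬜⬜⬜⬛⬛
❓❓⬜⬜⬜⬜⬜⬜⬜⬛⬛
❓❓⬛⬛⬜🚪⬜⬜⬜⬛⬛
❓❓⬛⬛⬛⬜⬛⬛⬛⬛⬛
❓❓⬛⬛⬛🔴⬛⬛⬛⬛⬛
❓❓❓⬛⬛⬜⬛⬛❓❓❓
❓❓❓⬛⬛⬜⬛⬛❓❓❓
❓❓❓⬛⬛⬜⬛⬛❓❓❓
❓❓❓⬛⬛⬜⬛⬛❓❓❓
❓❓❓⬛⬛⬜⬛⬛❓❓❓

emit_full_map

❓❓❓⬛⬛⬛⬛⬛⬛
❓❓❓⬛⬛⬛⬛⬛⬛
⬛⬛⬜⬜⬜⬜⬜⬛⬛
⬜⬜⬜⬜⬜⬜⬜⬛⬛
⬛⬛⬜🚪⬜⬜⬜⬛⬛
⬛⬛⬛⬜⬛⬛⬛⬛⬛
⬛⬛⬛🔴⬛⬛⬛⬛⬛
❓⬛⬛⬜⬛⬛❓❓❓
❓⬛⬛⬜⬛⬛❓❓❓
❓⬛⬛⬜⬛⬛❓❓❓
❓⬛⬛⬜⬛⬛❓❓❓
❓⬛⬛⬜⬛⬛❓❓❓
❓⬛⬛⬜⬛⬛❓❓❓
❓⬛⬛⬜⬛⬛❓❓❓

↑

❓❓❓❓❓⬛⬛⬛⬛⬛⬛
❓❓❓❓❓⬛⬛⬛⬛⬛⬛
❓❓⬛⬛⬜⬜⬜⬜⬜⬛⬛
❓❓⬜⬜⬜⬜⬜⬜⬜⬛⬛
❓❓⬛⬛⬜🚪⬜⬜⬜⬛⬛
❓❓⬛⬛⬛🔴⬛⬛⬛⬛⬛
❓❓⬛⬛⬛⬜⬛⬛⬛⬛⬛
❓❓❓⬛⬛⬜⬛⬛❓❓❓
❓❓❓⬛⬛⬜⬛⬛❓❓❓
❓❓❓⬛⬛⬜⬛⬛❓❓❓
❓❓❓⬛⬛⬜⬛⬛❓❓❓

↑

❓❓❓❓❓❓❓❓❓❓❓
❓❓❓❓❓⬛⬛⬛⬛⬛⬛
❓❓❓❓❓⬛⬛⬛⬛⬛⬛
❓❓⬛⬛⬜⬜⬜⬜⬜⬛⬛
❓❓⬜⬜⬜⬜⬜⬜⬜⬛⬛
❓❓⬛⬛⬜🔴⬜⬜⬜⬛⬛
❓❓⬛⬛⬛⬜⬛⬛⬛⬛⬛
❓❓⬛⬛⬛⬜⬛⬛⬛⬛⬛
❓❓❓⬛⬛⬜⬛⬛❓❓❓
❓❓❓⬛⬛⬜⬛⬛❓❓❓
❓❓❓⬛⬛⬜⬛⬛❓❓❓


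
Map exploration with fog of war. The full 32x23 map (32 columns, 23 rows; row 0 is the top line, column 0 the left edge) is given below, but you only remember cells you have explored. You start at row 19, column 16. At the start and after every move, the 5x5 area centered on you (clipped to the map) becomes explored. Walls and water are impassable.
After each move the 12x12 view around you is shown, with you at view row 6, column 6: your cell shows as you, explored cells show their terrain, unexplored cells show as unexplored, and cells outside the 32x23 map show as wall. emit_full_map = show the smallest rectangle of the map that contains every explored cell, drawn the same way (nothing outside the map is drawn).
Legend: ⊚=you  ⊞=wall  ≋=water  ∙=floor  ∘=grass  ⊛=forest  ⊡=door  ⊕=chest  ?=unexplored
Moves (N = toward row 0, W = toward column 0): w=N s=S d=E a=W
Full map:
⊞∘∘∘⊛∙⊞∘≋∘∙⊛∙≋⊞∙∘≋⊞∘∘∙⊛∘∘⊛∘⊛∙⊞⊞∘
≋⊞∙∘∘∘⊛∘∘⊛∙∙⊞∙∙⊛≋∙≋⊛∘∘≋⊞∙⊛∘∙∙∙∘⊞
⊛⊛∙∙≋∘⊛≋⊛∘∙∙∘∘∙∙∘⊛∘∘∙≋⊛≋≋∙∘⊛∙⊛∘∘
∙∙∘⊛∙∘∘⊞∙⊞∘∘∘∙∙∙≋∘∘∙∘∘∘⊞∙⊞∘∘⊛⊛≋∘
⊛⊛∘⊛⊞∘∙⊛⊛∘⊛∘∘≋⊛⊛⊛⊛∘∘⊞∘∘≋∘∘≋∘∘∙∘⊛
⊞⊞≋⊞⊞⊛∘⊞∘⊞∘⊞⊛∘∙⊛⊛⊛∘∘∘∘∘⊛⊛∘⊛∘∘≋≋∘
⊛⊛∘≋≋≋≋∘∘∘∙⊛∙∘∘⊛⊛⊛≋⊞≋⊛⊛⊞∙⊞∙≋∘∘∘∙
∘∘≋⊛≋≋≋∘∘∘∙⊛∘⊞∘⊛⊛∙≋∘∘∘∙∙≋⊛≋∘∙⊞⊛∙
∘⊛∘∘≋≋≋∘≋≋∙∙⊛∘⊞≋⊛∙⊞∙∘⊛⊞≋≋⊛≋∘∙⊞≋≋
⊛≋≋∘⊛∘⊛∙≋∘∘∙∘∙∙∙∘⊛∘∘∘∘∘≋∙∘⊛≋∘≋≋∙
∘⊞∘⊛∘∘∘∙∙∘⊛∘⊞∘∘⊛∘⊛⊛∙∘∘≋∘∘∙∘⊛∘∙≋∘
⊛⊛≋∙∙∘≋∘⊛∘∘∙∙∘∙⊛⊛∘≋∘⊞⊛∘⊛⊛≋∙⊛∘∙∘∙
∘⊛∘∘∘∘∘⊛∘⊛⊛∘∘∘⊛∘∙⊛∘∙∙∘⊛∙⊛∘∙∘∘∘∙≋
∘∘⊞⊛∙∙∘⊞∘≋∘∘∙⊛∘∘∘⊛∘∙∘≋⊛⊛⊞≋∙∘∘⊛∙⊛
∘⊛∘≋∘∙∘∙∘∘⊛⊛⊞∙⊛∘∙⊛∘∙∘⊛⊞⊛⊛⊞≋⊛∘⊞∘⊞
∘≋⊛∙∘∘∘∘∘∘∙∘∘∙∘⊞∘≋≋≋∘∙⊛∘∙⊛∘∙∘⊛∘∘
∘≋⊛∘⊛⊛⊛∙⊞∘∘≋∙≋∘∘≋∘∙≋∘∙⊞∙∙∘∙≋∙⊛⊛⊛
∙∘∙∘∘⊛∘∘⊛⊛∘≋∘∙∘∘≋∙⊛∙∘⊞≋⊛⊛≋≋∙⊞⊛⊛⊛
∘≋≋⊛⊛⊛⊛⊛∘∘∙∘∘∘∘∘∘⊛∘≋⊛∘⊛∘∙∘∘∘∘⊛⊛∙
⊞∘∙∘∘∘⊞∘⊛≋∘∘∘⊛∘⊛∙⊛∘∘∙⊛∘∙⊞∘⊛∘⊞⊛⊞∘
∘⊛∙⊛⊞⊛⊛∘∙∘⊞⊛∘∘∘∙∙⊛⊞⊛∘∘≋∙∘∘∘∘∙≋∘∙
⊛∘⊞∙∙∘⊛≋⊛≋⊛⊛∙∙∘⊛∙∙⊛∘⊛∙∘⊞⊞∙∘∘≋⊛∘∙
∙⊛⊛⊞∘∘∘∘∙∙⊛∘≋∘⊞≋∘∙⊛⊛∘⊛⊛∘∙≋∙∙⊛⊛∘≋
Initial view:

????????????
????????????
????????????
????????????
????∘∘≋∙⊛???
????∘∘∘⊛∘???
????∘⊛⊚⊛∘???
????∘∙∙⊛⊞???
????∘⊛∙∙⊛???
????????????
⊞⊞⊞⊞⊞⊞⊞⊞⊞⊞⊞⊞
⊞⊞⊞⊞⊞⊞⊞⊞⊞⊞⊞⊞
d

????????????
????????????
????????????
????????????
???∘∘≋∙⊛∙???
???∘∘∘⊛∘≋???
???∘⊛∙⊚∘∘???
???∘∙∙⊛⊞⊛???
???∘⊛∙∙⊛∘???
????????????
⊞⊞⊞⊞⊞⊞⊞⊞⊞⊞⊞⊞
⊞⊞⊞⊞⊞⊞⊞⊞⊞⊞⊞⊞

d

????????????
????????????
????????????
????????????
??∘∘≋∙⊛∙∘???
??∘∘∘⊛∘≋⊛???
??∘⊛∙⊛⊚∘∙???
??∘∙∙⊛⊞⊛∘???
??∘⊛∙∙⊛∘⊛???
????????????
⊞⊞⊞⊞⊞⊞⊞⊞⊞⊞⊞⊞
⊞⊞⊞⊞⊞⊞⊞⊞⊞⊞⊞⊞

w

????????????
????????????
????????????
????????????
????≋∘∙≋∘???
??∘∘≋∙⊛∙∘???
??∘∘∘⊛⊚≋⊛???
??∘⊛∙⊛∘∘∙???
??∘∙∙⊛⊞⊛∘???
??∘⊛∙∙⊛∘⊛???
????????????
⊞⊞⊞⊞⊞⊞⊞⊞⊞⊞⊞⊞

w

????????????
????????????
????????????
????????????
????∘≋≋≋∘???
????≋∘∙≋∘???
??∘∘≋∙⊚∙∘???
??∘∘∘⊛∘≋⊛???
??∘⊛∙⊛∘∘∙???
??∘∙∙⊛⊞⊛∘???
??∘⊛∙∙⊛∘⊛???
????????????

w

????????????
????????????
????????????
????????????
????∙⊛∘∙∘???
????∘≋≋≋∘???
????≋∘⊚≋∘???
??∘∘≋∙⊛∙∘???
??∘∘∘⊛∘≋⊛???
??∘⊛∙⊛∘∘∙???
??∘∙∙⊛⊞⊛∘???
??∘⊛∙∙⊛∘⊛???

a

????????????
????????????
????????????
????????????
????∘∙⊛∘∙∘??
????⊞∘≋≋≋∘??
????∘≋⊚∙≋∘??
???∘∘≋∙⊛∙∘??
???∘∘∘⊛∘≋⊛??
???∘⊛∙⊛∘∘∙??
???∘∙∙⊛⊞⊛∘??
???∘⊛∙∙⊛∘⊛??

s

????????????
????????????
????????????
????∘∙⊛∘∙∘??
????⊞∘≋≋≋∘??
????∘≋∘∙≋∘??
???∘∘≋⊚⊛∙∘??
???∘∘∘⊛∘≋⊛??
???∘⊛∙⊛∘∘∙??
???∘∙∙⊛⊞⊛∘??
???∘⊛∙∙⊛∘⊛??
????????????

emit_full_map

?∘∙⊛∘∙∘
?⊞∘≋≋≋∘
?∘≋∘∙≋∘
∘∘≋⊚⊛∙∘
∘∘∘⊛∘≋⊛
∘⊛∙⊛∘∘∙
∘∙∙⊛⊞⊛∘
∘⊛∙∙⊛∘⊛

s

????????????
????????????
????∘∙⊛∘∙∘??
????⊞∘≋≋≋∘??
????∘≋∘∙≋∘??
???∘∘≋∙⊛∙∘??
???∘∘∘⊚∘≋⊛??
???∘⊛∙⊛∘∘∙??
???∘∙∙⊛⊞⊛∘??
???∘⊛∙∙⊛∘⊛??
????????????
⊞⊞⊞⊞⊞⊞⊞⊞⊞⊞⊞⊞

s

????????????
????∘∙⊛∘∙∘??
????⊞∘≋≋≋∘??
????∘≋∘∙≋∘??
???∘∘≋∙⊛∙∘??
???∘∘∘⊛∘≋⊛??
???∘⊛∙⊚∘∘∙??
???∘∙∙⊛⊞⊛∘??
???∘⊛∙∙⊛∘⊛??
????????????
⊞⊞⊞⊞⊞⊞⊞⊞⊞⊞⊞⊞
⊞⊞⊞⊞⊞⊞⊞⊞⊞⊞⊞⊞

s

????∘∙⊛∘∙∘??
????⊞∘≋≋≋∘??
????∘≋∘∙≋∘??
???∘∘≋∙⊛∙∘??
???∘∘∘⊛∘≋⊛??
???∘⊛∙⊛∘∘∙??
???∘∙∙⊚⊞⊛∘??
???∘⊛∙∙⊛∘⊛??
????≋∘∙⊛⊛???
⊞⊞⊞⊞⊞⊞⊞⊞⊞⊞⊞⊞
⊞⊞⊞⊞⊞⊞⊞⊞⊞⊞⊞⊞
⊞⊞⊞⊞⊞⊞⊞⊞⊞⊞⊞⊞

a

?????∘∙⊛∘∙∘?
?????⊞∘≋≋≋∘?
?????∘≋∘∙≋∘?
????∘∘≋∙⊛∙∘?
????∘∘∘⊛∘≋⊛?
????∘⊛∙⊛∘∘∙?
????∘∙⊚⊛⊞⊛∘?
????∘⊛∙∙⊛∘⊛?
????⊞≋∘∙⊛⊛??
⊞⊞⊞⊞⊞⊞⊞⊞⊞⊞⊞⊞
⊞⊞⊞⊞⊞⊞⊞⊞⊞⊞⊞⊞
⊞⊞⊞⊞⊞⊞⊞⊞⊞⊞⊞⊞

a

??????∘∙⊛∘∙∘
??????⊞∘≋≋≋∘
??????∘≋∘∙≋∘
?????∘∘≋∙⊛∙∘
????∘∘∘∘⊛∘≋⊛
????⊛∘⊛∙⊛∘∘∙
????∘∘⊚∙⊛⊞⊛∘
????∙∘⊛∙∙⊛∘⊛
????∘⊞≋∘∙⊛⊛?
⊞⊞⊞⊞⊞⊞⊞⊞⊞⊞⊞⊞
⊞⊞⊞⊞⊞⊞⊞⊞⊞⊞⊞⊞
⊞⊞⊞⊞⊞⊞⊞⊞⊞⊞⊞⊞

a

???????∘∙⊛∘∙
???????⊞∘≋≋≋
???????∘≋∘∙≋
??????∘∘≋∙⊛∙
????∘∘∘∘∘⊛∘≋
????∘⊛∘⊛∙⊛∘∘
????∘∘⊚∙∙⊛⊞⊛
????∙∙∘⊛∙∙⊛∘
????≋∘⊞≋∘∙⊛⊛
⊞⊞⊞⊞⊞⊞⊞⊞⊞⊞⊞⊞
⊞⊞⊞⊞⊞⊞⊞⊞⊞⊞⊞⊞
⊞⊞⊞⊞⊞⊞⊞⊞⊞⊞⊞⊞

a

????????∘∙⊛∘
????????⊞∘≋≋
????????∘≋∘∙
???????∘∘≋∙⊛
????∘∘∘∘∘∘⊛∘
????∘∘⊛∘⊛∙⊛∘
????⊛∘⊚∘∙∙⊛⊞
????⊛∙∙∘⊛∙∙⊛
????∘≋∘⊞≋∘∙⊛
⊞⊞⊞⊞⊞⊞⊞⊞⊞⊞⊞⊞
⊞⊞⊞⊞⊞⊞⊞⊞⊞⊞⊞⊞
⊞⊞⊞⊞⊞⊞⊞⊞⊞⊞⊞⊞

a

?????????∘∙⊛
?????????⊞∘≋
?????????∘≋∘
????????∘∘≋∙
????∙∘∘∘∘∘∘⊛
????∘∘∘⊛∘⊛∙⊛
????⊞⊛⊚∘∘∙∙⊛
????⊛⊛∙∙∘⊛∙∙
????⊛∘≋∘⊞≋∘∙
⊞⊞⊞⊞⊞⊞⊞⊞⊞⊞⊞⊞
⊞⊞⊞⊞⊞⊞⊞⊞⊞⊞⊞⊞
⊞⊞⊞⊞⊞⊞⊞⊞⊞⊞⊞⊞

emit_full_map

?????∘∙⊛∘∙∘
?????⊞∘≋≋≋∘
?????∘≋∘∙≋∘
????∘∘≋∙⊛∙∘
∙∘∘∘∘∘∘⊛∘≋⊛
∘∘∘⊛∘⊛∙⊛∘∘∙
⊞⊛⊚∘∘∙∙⊛⊞⊛∘
⊛⊛∙∙∘⊛∙∙⊛∘⊛
⊛∘≋∘⊞≋∘∙⊛⊛?

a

??????????∘∙
??????????⊞∘
??????????∘≋
?????????∘∘≋
????∘∙∘∘∘∘∘∘
????≋∘∘∘⊛∘⊛∙
????∘⊞⊚∘∘∘∙∙
????≋⊛⊛∙∙∘⊛∙
????∙⊛∘≋∘⊞≋∘
⊞⊞⊞⊞⊞⊞⊞⊞⊞⊞⊞⊞
⊞⊞⊞⊞⊞⊞⊞⊞⊞⊞⊞⊞
⊞⊞⊞⊞⊞⊞⊞⊞⊞⊞⊞⊞

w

????????????
??????????∘∙
??????????⊞∘
??????????∘≋
????⊛∘≋∘∙∘∘≋
????∘∙∘∘∘∘∘∘
????≋∘⊚∘⊛∘⊛∙
????∘⊞⊛∘∘∘∙∙
????≋⊛⊛∙∙∘⊛∙
????∙⊛∘≋∘⊞≋∘
⊞⊞⊞⊞⊞⊞⊞⊞⊞⊞⊞⊞
⊞⊞⊞⊞⊞⊞⊞⊞⊞⊞⊞⊞

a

????????????
???????????∘
???????????⊞
???????????∘
????⊛⊛∘≋∘∙∘∘
????∘∘∙∘∘∘∘∘
????⊛≋⊚∘∘⊛∘⊛
????∙∘⊞⊛∘∘∘∙
????⊛≋⊛⊛∙∙∘⊛
?????∙⊛∘≋∘⊞≋
⊞⊞⊞⊞⊞⊞⊞⊞⊞⊞⊞⊞
⊞⊞⊞⊞⊞⊞⊞⊞⊞⊞⊞⊞

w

????????????
????????????
???????????∘
???????????⊞
????⊞∘∘≋∙??∘
????⊛⊛∘≋∘∙∘∘
????∘∘⊚∘∘∘∘∘
????⊛≋∘∘∘⊛∘⊛
????∙∘⊞⊛∘∘∘∙
????⊛≋⊛⊛∙∙∘⊛
?????∙⊛∘≋∘⊞≋
⊞⊞⊞⊞⊞⊞⊞⊞⊞⊞⊞⊞

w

????????????
????????????
????????????
???????????∘
????∘∘∙∘∘??⊞
????⊞∘∘≋∙??∘
????⊛⊛⊚≋∘∙∘∘
????∘∘∙∘∘∘∘∘
????⊛≋∘∘∘⊛∘⊛
????∙∘⊞⊛∘∘∘∙
????⊛≋⊛⊛∙∙∘⊛
?????∙⊛∘≋∘⊞≋

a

????????????
????????????
????????????
????????????
????∘∘∘∙∘∘??
????∙⊞∘∘≋∙??
????∘⊛⊚∘≋∘∙∘
????⊛∘∘∙∘∘∘∘
????∘⊛≋∘∘∘⊛∘
?????∙∘⊞⊛∘∘∘
?????⊛≋⊛⊛∙∙∘
??????∙⊛∘≋∘⊞

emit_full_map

????????∘∙⊛∘∙∘
∘∘∘∙∘∘??⊞∘≋≋≋∘
∙⊞∘∘≋∙??∘≋∘∙≋∘
∘⊛⊚∘≋∘∙∘∘≋∙⊛∙∘
⊛∘∘∙∘∘∘∘∘∘⊛∘≋⊛
∘⊛≋∘∘∘⊛∘⊛∙⊛∘∘∙
?∙∘⊞⊛∘∘∘∙∙⊛⊞⊛∘
?⊛≋⊛⊛∙∙∘⊛∙∙⊛∘⊛
??∙⊛∘≋∘⊞≋∘∙⊛⊛?

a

????????????
????????????
????????????
????????????
????∘∘∘∘∙∘∘?
????⊛∙⊞∘∘≋∙?
????∘∘⊚⊛∘≋∘∙
????⊛⊛∘∘∙∘∘∘
????⊞∘⊛≋∘∘∘⊛
??????∙∘⊞⊛∘∘
??????⊛≋⊛⊛∙∙
???????∙⊛∘≋∘

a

????????????
????????????
????????????
????????????
????∘∘∘∘∘∙∘∘
????⊛⊛∙⊞∘∘≋∙
????⊛∘⊚⊛⊛∘≋∘
????⊛⊛⊛∘∘∙∘∘
????∘⊞∘⊛≋∘∘∘
???????∙∘⊞⊛∘
???????⊛≋⊛⊛∙
????????∙⊛∘≋

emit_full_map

??????????∘∙⊛∘∙∘
∘∘∘∘∘∙∘∘??⊞∘≋≋≋∘
⊛⊛∙⊞∘∘≋∙??∘≋∘∙≋∘
⊛∘⊚⊛⊛∘≋∘∙∘∘≋∙⊛∙∘
⊛⊛⊛∘∘∙∘∘∘∘∘∘⊛∘≋⊛
∘⊞∘⊛≋∘∘∘⊛∘⊛∙⊛∘∘∙
???∙∘⊞⊛∘∘∘∙∙⊛⊞⊛∘
???⊛≋⊛⊛∙∙∘⊛∙∙⊛∘⊛
????∙⊛∘≋∘⊞≋∘∙⊛⊛?


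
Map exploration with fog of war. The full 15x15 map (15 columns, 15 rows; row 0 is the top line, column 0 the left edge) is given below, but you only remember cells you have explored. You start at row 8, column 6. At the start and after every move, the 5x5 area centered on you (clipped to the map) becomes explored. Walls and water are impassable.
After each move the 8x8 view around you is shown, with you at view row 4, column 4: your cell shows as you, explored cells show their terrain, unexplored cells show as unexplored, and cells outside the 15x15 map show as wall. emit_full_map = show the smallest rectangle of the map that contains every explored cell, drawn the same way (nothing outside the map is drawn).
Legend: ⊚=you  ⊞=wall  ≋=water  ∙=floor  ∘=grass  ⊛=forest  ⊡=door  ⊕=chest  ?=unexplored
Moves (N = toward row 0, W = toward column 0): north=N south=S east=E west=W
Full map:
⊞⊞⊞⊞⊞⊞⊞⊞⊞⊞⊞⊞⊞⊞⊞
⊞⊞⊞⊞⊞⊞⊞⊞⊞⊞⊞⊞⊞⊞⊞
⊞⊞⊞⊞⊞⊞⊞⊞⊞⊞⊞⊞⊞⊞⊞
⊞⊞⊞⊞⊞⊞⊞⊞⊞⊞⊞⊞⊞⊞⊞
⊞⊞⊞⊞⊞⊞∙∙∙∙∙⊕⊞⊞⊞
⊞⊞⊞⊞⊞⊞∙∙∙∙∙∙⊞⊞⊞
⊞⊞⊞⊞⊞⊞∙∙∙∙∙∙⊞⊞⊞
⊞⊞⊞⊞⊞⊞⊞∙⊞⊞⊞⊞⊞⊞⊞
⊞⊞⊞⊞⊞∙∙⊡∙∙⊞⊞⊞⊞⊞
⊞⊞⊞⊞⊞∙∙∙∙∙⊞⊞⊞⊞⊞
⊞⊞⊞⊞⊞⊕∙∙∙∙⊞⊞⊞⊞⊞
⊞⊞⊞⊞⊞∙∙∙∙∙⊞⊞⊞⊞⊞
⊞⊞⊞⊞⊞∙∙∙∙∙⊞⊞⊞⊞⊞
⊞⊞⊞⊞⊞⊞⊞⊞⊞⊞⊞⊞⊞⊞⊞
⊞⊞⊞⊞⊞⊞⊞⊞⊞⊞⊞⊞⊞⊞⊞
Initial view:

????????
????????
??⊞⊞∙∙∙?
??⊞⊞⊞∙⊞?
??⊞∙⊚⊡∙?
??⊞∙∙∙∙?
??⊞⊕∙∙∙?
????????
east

????????
????????
?⊞⊞∙∙∙∙?
?⊞⊞⊞∙⊞⊞?
?⊞∙∙⊚∙∙?
?⊞∙∙∙∙∙?
?⊞⊕∙∙∙∙?
????????

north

????????
????????
??⊞∙∙∙∙?
?⊞⊞∙∙∙∙?
?⊞⊞⊞⊚⊞⊞?
?⊞∙∙⊡∙∙?
?⊞∙∙∙∙∙?
?⊞⊕∙∙∙∙?

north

????????
????????
??⊞∙∙∙∙?
??⊞∙∙∙∙?
?⊞⊞∙⊚∙∙?
?⊞⊞⊞∙⊞⊞?
?⊞∙∙⊡∙∙?
?⊞∙∙∙∙∙?

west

????????
????????
??⊞⊞∙∙∙∙
??⊞⊞∙∙∙∙
??⊞⊞⊚∙∙∙
??⊞⊞⊞∙⊞⊞
??⊞∙∙⊡∙∙
??⊞∙∙∙∙∙

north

????????
????????
??⊞⊞⊞⊞⊞?
??⊞⊞∙∙∙∙
??⊞⊞⊚∙∙∙
??⊞⊞∙∙∙∙
??⊞⊞⊞∙⊞⊞
??⊞∙∙⊡∙∙

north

????????
????????
??⊞⊞⊞⊞⊞?
??⊞⊞⊞⊞⊞?
??⊞⊞⊚∙∙∙
??⊞⊞∙∙∙∙
??⊞⊞∙∙∙∙
??⊞⊞⊞∙⊞⊞

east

????????
????????
?⊞⊞⊞⊞⊞⊞?
?⊞⊞⊞⊞⊞⊞?
?⊞⊞∙⊚∙∙?
?⊞⊞∙∙∙∙?
?⊞⊞∙∙∙∙?
?⊞⊞⊞∙⊞⊞?

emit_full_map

⊞⊞⊞⊞⊞⊞
⊞⊞⊞⊞⊞⊞
⊞⊞∙⊚∙∙
⊞⊞∙∙∙∙
⊞⊞∙∙∙∙
⊞⊞⊞∙⊞⊞
⊞∙∙⊡∙∙
⊞∙∙∙∙∙
⊞⊕∙∙∙∙

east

????????
????????
⊞⊞⊞⊞⊞⊞⊞?
⊞⊞⊞⊞⊞⊞⊞?
⊞⊞∙∙⊚∙∙?
⊞⊞∙∙∙∙∙?
⊞⊞∙∙∙∙∙?
⊞⊞⊞∙⊞⊞??

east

????????
????????
⊞⊞⊞⊞⊞⊞⊞?
⊞⊞⊞⊞⊞⊞⊞?
⊞∙∙∙⊚∙⊕?
⊞∙∙∙∙∙∙?
⊞∙∙∙∙∙∙?
⊞⊞∙⊞⊞???

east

????????
????????
⊞⊞⊞⊞⊞⊞⊞?
⊞⊞⊞⊞⊞⊞⊞?
∙∙∙∙⊚⊕⊞?
∙∙∙∙∙∙⊞?
∙∙∙∙∙∙⊞?
⊞∙⊞⊞????

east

????????
????????
⊞⊞⊞⊞⊞⊞⊞?
⊞⊞⊞⊞⊞⊞⊞?
∙∙∙∙⊚⊞⊞?
∙∙∙∙∙⊞⊞?
∙∙∙∙∙⊞⊞?
∙⊞⊞?????

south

????????
⊞⊞⊞⊞⊞⊞⊞?
⊞⊞⊞⊞⊞⊞⊞?
∙∙∙∙⊕⊞⊞?
∙∙∙∙⊚⊞⊞?
∙∙∙∙∙⊞⊞?
∙⊞⊞⊞⊞⊞⊞?
⊡∙∙?????

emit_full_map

⊞⊞⊞⊞⊞⊞⊞⊞⊞⊞
⊞⊞⊞⊞⊞⊞⊞⊞⊞⊞
⊞⊞∙∙∙∙∙⊕⊞⊞
⊞⊞∙∙∙∙∙⊚⊞⊞
⊞⊞∙∙∙∙∙∙⊞⊞
⊞⊞⊞∙⊞⊞⊞⊞⊞⊞
⊞∙∙⊡∙∙????
⊞∙∙∙∙∙????
⊞⊕∙∙∙∙????

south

⊞⊞⊞⊞⊞⊞⊞?
⊞⊞⊞⊞⊞⊞⊞?
∙∙∙∙⊕⊞⊞?
∙∙∙∙∙⊞⊞?
∙∙∙∙⊚⊞⊞?
∙⊞⊞⊞⊞⊞⊞?
⊡∙∙⊞⊞⊞⊞?
∙∙∙?????

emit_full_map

⊞⊞⊞⊞⊞⊞⊞⊞⊞⊞
⊞⊞⊞⊞⊞⊞⊞⊞⊞⊞
⊞⊞∙∙∙∙∙⊕⊞⊞
⊞⊞∙∙∙∙∙∙⊞⊞
⊞⊞∙∙∙∙∙⊚⊞⊞
⊞⊞⊞∙⊞⊞⊞⊞⊞⊞
⊞∙∙⊡∙∙⊞⊞⊞⊞
⊞∙∙∙∙∙????
⊞⊕∙∙∙∙????


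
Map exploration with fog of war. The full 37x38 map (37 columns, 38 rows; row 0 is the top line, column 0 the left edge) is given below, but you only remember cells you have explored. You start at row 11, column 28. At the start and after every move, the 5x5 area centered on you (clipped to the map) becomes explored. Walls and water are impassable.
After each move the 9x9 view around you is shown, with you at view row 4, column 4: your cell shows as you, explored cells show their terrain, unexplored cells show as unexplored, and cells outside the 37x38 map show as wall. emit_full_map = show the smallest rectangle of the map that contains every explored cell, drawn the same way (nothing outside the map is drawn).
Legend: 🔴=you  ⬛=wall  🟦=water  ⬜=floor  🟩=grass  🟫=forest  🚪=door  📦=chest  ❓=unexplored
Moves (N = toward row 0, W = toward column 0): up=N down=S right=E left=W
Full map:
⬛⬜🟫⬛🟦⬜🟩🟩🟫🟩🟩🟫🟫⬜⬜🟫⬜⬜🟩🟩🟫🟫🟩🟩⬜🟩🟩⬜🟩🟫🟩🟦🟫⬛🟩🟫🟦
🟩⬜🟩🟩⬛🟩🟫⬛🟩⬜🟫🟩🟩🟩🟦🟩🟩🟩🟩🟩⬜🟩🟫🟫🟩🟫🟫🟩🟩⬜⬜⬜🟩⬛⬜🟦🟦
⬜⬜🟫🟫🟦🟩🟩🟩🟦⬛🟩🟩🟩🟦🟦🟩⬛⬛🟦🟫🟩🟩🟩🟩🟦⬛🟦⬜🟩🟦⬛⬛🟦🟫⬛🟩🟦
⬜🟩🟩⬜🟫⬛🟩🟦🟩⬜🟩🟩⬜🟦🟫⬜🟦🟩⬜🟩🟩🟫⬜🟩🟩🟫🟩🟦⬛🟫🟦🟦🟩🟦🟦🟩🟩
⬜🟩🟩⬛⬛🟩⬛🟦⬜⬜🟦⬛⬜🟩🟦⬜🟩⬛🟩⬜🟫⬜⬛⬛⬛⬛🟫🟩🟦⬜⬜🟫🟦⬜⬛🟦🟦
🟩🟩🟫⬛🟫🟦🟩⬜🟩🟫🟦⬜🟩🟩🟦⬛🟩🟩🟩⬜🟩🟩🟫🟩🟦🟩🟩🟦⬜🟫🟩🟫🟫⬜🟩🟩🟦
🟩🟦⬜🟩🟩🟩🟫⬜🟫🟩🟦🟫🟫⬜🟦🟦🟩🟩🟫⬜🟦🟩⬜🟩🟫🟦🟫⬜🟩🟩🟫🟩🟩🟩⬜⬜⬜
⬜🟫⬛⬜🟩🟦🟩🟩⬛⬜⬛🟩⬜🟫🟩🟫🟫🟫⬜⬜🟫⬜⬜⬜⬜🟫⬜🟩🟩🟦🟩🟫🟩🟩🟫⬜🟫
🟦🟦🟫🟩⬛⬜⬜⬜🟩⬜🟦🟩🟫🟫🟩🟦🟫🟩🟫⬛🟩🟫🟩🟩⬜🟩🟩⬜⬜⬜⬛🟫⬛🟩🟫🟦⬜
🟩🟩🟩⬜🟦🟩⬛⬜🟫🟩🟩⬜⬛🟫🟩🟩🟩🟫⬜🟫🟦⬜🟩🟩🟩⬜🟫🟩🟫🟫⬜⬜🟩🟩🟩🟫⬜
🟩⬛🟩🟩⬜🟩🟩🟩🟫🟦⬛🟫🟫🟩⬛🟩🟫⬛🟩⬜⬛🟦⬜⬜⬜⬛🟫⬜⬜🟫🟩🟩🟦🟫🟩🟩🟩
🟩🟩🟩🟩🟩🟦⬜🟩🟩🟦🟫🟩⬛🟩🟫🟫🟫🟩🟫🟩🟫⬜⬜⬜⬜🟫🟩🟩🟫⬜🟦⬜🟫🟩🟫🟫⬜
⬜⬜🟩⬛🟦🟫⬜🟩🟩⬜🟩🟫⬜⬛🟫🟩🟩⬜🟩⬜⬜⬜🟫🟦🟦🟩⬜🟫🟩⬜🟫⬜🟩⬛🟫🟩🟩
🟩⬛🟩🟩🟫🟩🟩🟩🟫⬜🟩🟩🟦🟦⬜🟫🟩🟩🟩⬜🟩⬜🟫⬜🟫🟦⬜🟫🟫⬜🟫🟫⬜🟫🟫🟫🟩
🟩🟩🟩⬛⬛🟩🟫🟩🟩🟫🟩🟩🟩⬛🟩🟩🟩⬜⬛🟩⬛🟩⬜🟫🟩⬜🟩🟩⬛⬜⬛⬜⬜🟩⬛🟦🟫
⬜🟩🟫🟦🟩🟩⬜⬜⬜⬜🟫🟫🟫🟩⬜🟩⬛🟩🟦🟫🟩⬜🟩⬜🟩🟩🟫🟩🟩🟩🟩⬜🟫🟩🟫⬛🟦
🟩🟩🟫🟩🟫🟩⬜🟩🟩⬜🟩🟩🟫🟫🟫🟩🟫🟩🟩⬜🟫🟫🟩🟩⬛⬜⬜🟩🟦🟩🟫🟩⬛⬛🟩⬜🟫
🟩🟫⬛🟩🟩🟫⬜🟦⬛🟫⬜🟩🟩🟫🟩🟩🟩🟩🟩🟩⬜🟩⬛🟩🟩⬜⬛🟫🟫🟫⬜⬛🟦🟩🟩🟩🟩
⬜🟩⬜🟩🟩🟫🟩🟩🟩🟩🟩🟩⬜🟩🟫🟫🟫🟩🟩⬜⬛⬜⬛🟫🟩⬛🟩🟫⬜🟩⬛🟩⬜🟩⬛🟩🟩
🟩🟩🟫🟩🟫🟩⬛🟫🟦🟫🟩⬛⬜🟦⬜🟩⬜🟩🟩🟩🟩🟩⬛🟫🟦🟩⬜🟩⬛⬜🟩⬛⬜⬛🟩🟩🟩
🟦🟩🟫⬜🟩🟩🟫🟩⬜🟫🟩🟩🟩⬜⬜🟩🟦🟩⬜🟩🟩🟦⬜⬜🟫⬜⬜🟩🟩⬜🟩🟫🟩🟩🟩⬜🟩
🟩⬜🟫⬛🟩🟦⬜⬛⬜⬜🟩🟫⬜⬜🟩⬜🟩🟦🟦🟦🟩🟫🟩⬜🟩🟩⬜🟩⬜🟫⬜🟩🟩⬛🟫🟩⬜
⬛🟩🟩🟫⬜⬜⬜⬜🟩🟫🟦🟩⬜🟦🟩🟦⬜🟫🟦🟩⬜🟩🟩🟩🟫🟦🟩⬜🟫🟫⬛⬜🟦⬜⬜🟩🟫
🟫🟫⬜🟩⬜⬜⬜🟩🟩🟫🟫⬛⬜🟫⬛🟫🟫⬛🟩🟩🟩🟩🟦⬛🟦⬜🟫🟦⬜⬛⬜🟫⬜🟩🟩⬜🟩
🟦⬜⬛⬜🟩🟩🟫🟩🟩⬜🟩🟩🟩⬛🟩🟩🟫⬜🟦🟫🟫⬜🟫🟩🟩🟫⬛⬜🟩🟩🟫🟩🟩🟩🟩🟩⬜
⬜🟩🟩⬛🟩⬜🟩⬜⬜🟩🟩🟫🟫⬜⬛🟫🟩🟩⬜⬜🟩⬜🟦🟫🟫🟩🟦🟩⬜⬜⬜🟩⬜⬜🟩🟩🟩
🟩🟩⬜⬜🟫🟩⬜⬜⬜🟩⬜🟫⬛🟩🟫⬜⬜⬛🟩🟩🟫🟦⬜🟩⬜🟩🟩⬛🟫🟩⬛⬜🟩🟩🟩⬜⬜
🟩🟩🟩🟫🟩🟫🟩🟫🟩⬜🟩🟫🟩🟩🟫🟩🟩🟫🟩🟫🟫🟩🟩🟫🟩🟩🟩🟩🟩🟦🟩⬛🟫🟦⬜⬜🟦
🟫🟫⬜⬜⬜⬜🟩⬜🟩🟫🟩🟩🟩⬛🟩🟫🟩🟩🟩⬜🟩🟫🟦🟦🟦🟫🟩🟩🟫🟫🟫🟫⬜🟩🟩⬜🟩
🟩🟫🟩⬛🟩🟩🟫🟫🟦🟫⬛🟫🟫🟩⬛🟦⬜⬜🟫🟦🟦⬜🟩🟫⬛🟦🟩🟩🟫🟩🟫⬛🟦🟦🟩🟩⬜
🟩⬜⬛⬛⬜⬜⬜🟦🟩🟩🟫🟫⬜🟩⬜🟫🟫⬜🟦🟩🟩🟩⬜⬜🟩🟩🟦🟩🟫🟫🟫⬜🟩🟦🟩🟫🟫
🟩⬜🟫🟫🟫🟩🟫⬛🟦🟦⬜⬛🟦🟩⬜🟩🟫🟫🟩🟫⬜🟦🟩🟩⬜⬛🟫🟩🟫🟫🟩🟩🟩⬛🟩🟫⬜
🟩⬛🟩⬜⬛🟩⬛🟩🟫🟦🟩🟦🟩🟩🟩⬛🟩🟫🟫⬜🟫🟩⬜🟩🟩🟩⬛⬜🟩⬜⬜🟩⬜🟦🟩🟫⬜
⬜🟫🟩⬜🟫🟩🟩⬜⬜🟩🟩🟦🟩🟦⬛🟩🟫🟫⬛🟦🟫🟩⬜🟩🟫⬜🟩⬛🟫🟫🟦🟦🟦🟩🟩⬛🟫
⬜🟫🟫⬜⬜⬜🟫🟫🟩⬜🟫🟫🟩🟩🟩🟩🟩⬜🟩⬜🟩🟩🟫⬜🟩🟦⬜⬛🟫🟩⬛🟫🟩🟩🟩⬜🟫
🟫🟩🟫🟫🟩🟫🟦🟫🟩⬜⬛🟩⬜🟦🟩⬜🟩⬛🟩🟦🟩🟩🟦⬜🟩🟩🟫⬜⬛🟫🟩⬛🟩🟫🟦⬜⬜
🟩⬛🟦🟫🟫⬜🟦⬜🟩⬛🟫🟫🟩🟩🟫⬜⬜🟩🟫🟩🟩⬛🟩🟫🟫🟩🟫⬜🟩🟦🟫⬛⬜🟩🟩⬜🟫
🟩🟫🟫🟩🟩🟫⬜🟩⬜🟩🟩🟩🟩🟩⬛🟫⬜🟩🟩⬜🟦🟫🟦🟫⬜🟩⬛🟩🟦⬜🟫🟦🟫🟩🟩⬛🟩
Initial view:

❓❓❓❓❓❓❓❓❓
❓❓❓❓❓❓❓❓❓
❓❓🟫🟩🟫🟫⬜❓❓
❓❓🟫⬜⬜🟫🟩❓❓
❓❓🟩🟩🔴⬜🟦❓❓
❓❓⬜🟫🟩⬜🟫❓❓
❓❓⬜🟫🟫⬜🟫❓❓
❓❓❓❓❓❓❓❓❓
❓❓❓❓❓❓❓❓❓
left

❓❓❓❓❓❓❓❓❓
❓❓❓❓❓❓❓❓❓
❓❓⬜🟫🟩🟫🟫⬜❓
❓❓⬛🟫⬜⬜🟫🟩❓
❓❓🟫🟩🔴🟫⬜🟦❓
❓❓🟩⬜🟫🟩⬜🟫❓
❓❓🟦⬜🟫🟫⬜🟫❓
❓❓❓❓❓❓❓❓❓
❓❓❓❓❓❓❓❓❓

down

❓❓❓❓❓❓❓❓❓
❓❓⬜🟫🟩🟫🟫⬜❓
❓❓⬛🟫⬜⬜🟫🟩❓
❓❓🟫🟩🟩🟫⬜🟦❓
❓❓🟩⬜🔴🟩⬜🟫❓
❓❓🟦⬜🟫🟫⬜🟫❓
❓❓⬜🟩🟩⬛⬜❓❓
❓❓❓❓❓❓❓❓❓
❓❓❓❓❓❓❓❓❓

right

❓❓❓❓❓❓❓❓❓
❓⬜🟫🟩🟫🟫⬜❓❓
❓⬛🟫⬜⬜🟫🟩❓❓
❓🟫🟩🟩🟫⬜🟦❓❓
❓🟩⬜🟫🔴⬜🟫❓❓
❓🟦⬜🟫🟫⬜🟫❓❓
❓⬜🟩🟩⬛⬜⬛❓❓
❓❓❓❓❓❓❓❓❓
❓❓❓❓❓❓❓❓❓

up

❓❓❓❓❓❓❓❓❓
❓❓❓❓❓❓❓❓❓
❓⬜🟫🟩🟫🟫⬜❓❓
❓⬛🟫⬜⬜🟫🟩❓❓
❓🟫🟩🟩🔴⬜🟦❓❓
❓🟩⬜🟫🟩⬜🟫❓❓
❓🟦⬜🟫🟫⬜🟫❓❓
❓⬜🟩🟩⬛⬜⬛❓❓
❓❓❓❓❓❓❓❓❓

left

❓❓❓❓❓❓❓❓❓
❓❓❓❓❓❓❓❓❓
❓❓⬜🟫🟩🟫🟫⬜❓
❓❓⬛🟫⬜⬜🟫🟩❓
❓❓🟫🟩🔴🟫⬜🟦❓
❓❓🟩⬜🟫🟩⬜🟫❓
❓❓🟦⬜🟫🟫⬜🟫❓
❓❓⬜🟩🟩⬛⬜⬛❓
❓❓❓❓❓❓❓❓❓

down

❓❓❓❓❓❓❓❓❓
❓❓⬜🟫🟩🟫🟫⬜❓
❓❓⬛🟫⬜⬜🟫🟩❓
❓❓🟫🟩🟩🟫⬜🟦❓
❓❓🟩⬜🔴🟩⬜🟫❓
❓❓🟦⬜🟫🟫⬜🟫❓
❓❓⬜🟩🟩⬛⬜⬛❓
❓❓❓❓❓❓❓❓❓
❓❓❓❓❓❓❓❓❓

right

❓❓❓❓❓❓❓❓❓
❓⬜🟫🟩🟫🟫⬜❓❓
❓⬛🟫⬜⬜🟫🟩❓❓
❓🟫🟩🟩🟫⬜🟦❓❓
❓🟩⬜🟫🔴⬜🟫❓❓
❓🟦⬜🟫🟫⬜🟫❓❓
❓⬜🟩🟩⬛⬜⬛❓❓
❓❓❓❓❓❓❓❓❓
❓❓❓❓❓❓❓❓❓

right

❓❓❓❓❓❓❓❓❓
⬜🟫🟩🟫🟫⬜❓❓❓
⬛🟫⬜⬜🟫🟩🟩❓❓
🟫🟩🟩🟫⬜🟦⬜❓❓
🟩⬜🟫🟩🔴🟫⬜❓❓
🟦⬜🟫🟫⬜🟫🟫❓❓
⬜🟩🟩⬛⬜⬛⬜❓❓
❓❓❓❓❓❓❓❓❓
❓❓❓❓❓❓❓❓❓

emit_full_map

⬜🟫🟩🟫🟫⬜❓
⬛🟫⬜⬜🟫🟩🟩
🟫🟩🟩🟫⬜🟦⬜
🟩⬜🟫🟩🔴🟫⬜
🟦⬜🟫🟫⬜🟫🟫
⬜🟩🟩⬛⬜⬛⬜

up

❓❓❓❓❓❓❓❓❓
❓❓❓❓❓❓❓❓❓
⬜🟫🟩🟫🟫⬜⬜❓❓
⬛🟫⬜⬜🟫🟩🟩❓❓
🟫🟩🟩🟫🔴🟦⬜❓❓
🟩⬜🟫🟩⬜🟫⬜❓❓
🟦⬜🟫🟫⬜🟫🟫❓❓
⬜🟩🟩⬛⬜⬛⬜❓❓
❓❓❓❓❓❓❓❓❓

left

❓❓❓❓❓❓❓❓❓
❓❓❓❓❓❓❓❓❓
❓⬜🟫🟩🟫🟫⬜⬜❓
❓⬛🟫⬜⬜🟫🟩🟩❓
❓🟫🟩🟩🔴⬜🟦⬜❓
❓🟩⬜🟫🟩⬜🟫⬜❓
❓🟦⬜🟫🟫⬜🟫🟫❓
❓⬜🟩🟩⬛⬜⬛⬜❓
❓❓❓❓❓❓❓❓❓

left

❓❓❓❓❓❓❓❓❓
❓❓❓❓❓❓❓❓❓
❓❓⬜🟫🟩🟫🟫⬜⬜
❓❓⬛🟫⬜⬜🟫🟩🟩
❓❓🟫🟩🔴🟫⬜🟦⬜
❓❓🟩⬜🟫🟩⬜🟫⬜
❓❓🟦⬜🟫🟫⬜🟫🟫
❓❓⬜🟩🟩⬛⬜⬛⬜
❓❓❓❓❓❓❓❓❓

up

❓❓❓❓❓❓❓❓❓
❓❓❓❓❓❓❓❓❓
❓❓🟩🟩⬜⬜⬜❓❓
❓❓⬜🟫🟩🟫🟫⬜⬜
❓❓⬛🟫🔴⬜🟫🟩🟩
❓❓🟫🟩🟩🟫⬜🟦⬜
❓❓🟩⬜🟫🟩⬜🟫⬜
❓❓🟦⬜🟫🟫⬜🟫🟫
❓❓⬜🟩🟩⬛⬜⬛⬜

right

❓❓❓❓❓❓❓❓❓
❓❓❓❓❓❓❓❓❓
❓🟩🟩⬜⬜⬜⬛❓❓
❓⬜🟫🟩🟫🟫⬜⬜❓
❓⬛🟫⬜🔴🟫🟩🟩❓
❓🟫🟩🟩🟫⬜🟦⬜❓
❓🟩⬜🟫🟩⬜🟫⬜❓
❓🟦⬜🟫🟫⬜🟫🟫❓
❓⬜🟩🟩⬛⬜⬛⬜❓

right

❓❓❓❓❓❓❓❓❓
❓❓❓❓❓❓❓❓❓
🟩🟩⬜⬜⬜⬛🟫❓❓
⬜🟫🟩🟫🟫⬜⬜❓❓
⬛🟫⬜⬜🔴🟩🟩❓❓
🟫🟩🟩🟫⬜🟦⬜❓❓
🟩⬜🟫🟩⬜🟫⬜❓❓
🟦⬜🟫🟫⬜🟫🟫❓❓
⬜🟩🟩⬛⬜⬛⬜❓❓

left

❓❓❓❓❓❓❓❓❓
❓❓❓❓❓❓❓❓❓
❓🟩🟩⬜⬜⬜⬛🟫❓
❓⬜🟫🟩🟫🟫⬜⬜❓
❓⬛🟫⬜🔴🟫🟩🟩❓
❓🟫🟩🟩🟫⬜🟦⬜❓
❓🟩⬜🟫🟩⬜🟫⬜❓
❓🟦⬜🟫🟫⬜🟫🟫❓
❓⬜🟩🟩⬛⬜⬛⬜❓

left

❓❓❓❓❓❓❓❓❓
❓❓❓❓❓❓❓❓❓
❓❓🟩🟩⬜⬜⬜⬛🟫
❓❓⬜🟫🟩🟫🟫⬜⬜
❓❓⬛🟫🔴⬜🟫🟩🟩
❓❓🟫🟩🟩🟫⬜🟦⬜
❓❓🟩⬜🟫🟩⬜🟫⬜
❓❓🟦⬜🟫🟫⬜🟫🟫
❓❓⬜🟩🟩⬛⬜⬛⬜

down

❓❓❓❓❓❓❓❓❓
❓❓🟩🟩⬜⬜⬜⬛🟫
❓❓⬜🟫🟩🟫🟫⬜⬜
❓❓⬛🟫⬜⬜🟫🟩🟩
❓❓🟫🟩🔴🟫⬜🟦⬜
❓❓🟩⬜🟫🟩⬜🟫⬜
❓❓🟦⬜🟫🟫⬜🟫🟫
❓❓⬜🟩🟩⬛⬜⬛⬜
❓❓❓❓❓❓❓❓❓

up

❓❓❓❓❓❓❓❓❓
❓❓❓❓❓❓❓❓❓
❓❓🟩🟩⬜⬜⬜⬛🟫
❓❓⬜🟫🟩🟫🟫⬜⬜
❓❓⬛🟫🔴⬜🟫🟩🟩
❓❓🟫🟩🟩🟫⬜🟦⬜
❓❓🟩⬜🟫🟩⬜🟫⬜
❓❓🟦⬜🟫🟫⬜🟫🟫
❓❓⬜🟩🟩⬛⬜⬛⬜

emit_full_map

🟩🟩⬜⬜⬜⬛🟫
⬜🟫🟩🟫🟫⬜⬜
⬛🟫🔴⬜🟫🟩🟩
🟫🟩🟩🟫⬜🟦⬜
🟩⬜🟫🟩⬜🟫⬜
🟦⬜🟫🟫⬜🟫🟫
⬜🟩🟩⬛⬜⬛⬜

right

❓❓❓❓❓❓❓❓❓
❓❓❓❓❓❓❓❓❓
❓🟩🟩⬜⬜⬜⬛🟫❓
❓⬜🟫🟩🟫🟫⬜⬜❓
❓⬛🟫⬜🔴🟫🟩🟩❓
❓🟫🟩🟩🟫⬜🟦⬜❓
❓🟩⬜🟫🟩⬜🟫⬜❓
❓🟦⬜🟫🟫⬜🟫🟫❓
❓⬜🟩🟩⬛⬜⬛⬜❓

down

❓❓❓❓❓❓❓❓❓
❓🟩🟩⬜⬜⬜⬛🟫❓
❓⬜🟫🟩🟫🟫⬜⬜❓
❓⬛🟫⬜⬜🟫🟩🟩❓
❓🟫🟩🟩🔴⬜🟦⬜❓
❓🟩⬜🟫🟩⬜🟫⬜❓
❓🟦⬜🟫🟫⬜🟫🟫❓
❓⬜🟩🟩⬛⬜⬛⬜❓
❓❓❓❓❓❓❓❓❓

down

❓🟩🟩⬜⬜⬜⬛🟫❓
❓⬜🟫🟩🟫🟫⬜⬜❓
❓⬛🟫⬜⬜🟫🟩🟩❓
❓🟫🟩🟩🟫⬜🟦⬜❓
❓🟩⬜🟫🔴⬜🟫⬜❓
❓🟦⬜🟫🟫⬜🟫🟫❓
❓⬜🟩🟩⬛⬜⬛⬜❓
❓❓❓❓❓❓❓❓❓
❓❓❓❓❓❓❓❓❓

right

🟩🟩⬜⬜⬜⬛🟫❓❓
⬜🟫🟩🟫🟫⬜⬜❓❓
⬛🟫⬜⬜🟫🟩🟩❓❓
🟫🟩🟩🟫⬜🟦⬜❓❓
🟩⬜🟫🟩🔴🟫⬜❓❓
🟦⬜🟫🟫⬜🟫🟫❓❓
⬜🟩🟩⬛⬜⬛⬜❓❓
❓❓❓❓❓❓❓❓❓
❓❓❓❓❓❓❓❓❓

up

❓❓❓❓❓❓❓❓❓
🟩🟩⬜⬜⬜⬛🟫❓❓
⬜🟫🟩🟫🟫⬜⬜❓❓
⬛🟫⬜⬜🟫🟩🟩❓❓
🟫🟩🟩🟫🔴🟦⬜❓❓
🟩⬜🟫🟩⬜🟫⬜❓❓
🟦⬜🟫🟫⬜🟫🟫❓❓
⬜🟩🟩⬛⬜⬛⬜❓❓
❓❓❓❓❓❓❓❓❓

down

🟩🟩⬜⬜⬜⬛🟫❓❓
⬜🟫🟩🟫🟫⬜⬜❓❓
⬛🟫⬜⬜🟫🟩🟩❓❓
🟫🟩🟩🟫⬜🟦⬜❓❓
🟩⬜🟫🟩🔴🟫⬜❓❓
🟦⬜🟫🟫⬜🟫🟫❓❓
⬜🟩🟩⬛⬜⬛⬜❓❓
❓❓❓❓❓❓❓❓❓
❓❓❓❓❓❓❓❓❓

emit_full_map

🟩🟩⬜⬜⬜⬛🟫
⬜🟫🟩🟫🟫⬜⬜
⬛🟫⬜⬜🟫🟩🟩
🟫🟩🟩🟫⬜🟦⬜
🟩⬜🟫🟩🔴🟫⬜
🟦⬜🟫🟫⬜🟫🟫
⬜🟩🟩⬛⬜⬛⬜

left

❓🟩🟩⬜⬜⬜⬛🟫❓
❓⬜🟫🟩🟫🟫⬜⬜❓
❓⬛🟫⬜⬜🟫🟩🟩❓
❓🟫🟩🟩🟫⬜🟦⬜❓
❓🟩⬜🟫🔴⬜🟫⬜❓
❓🟦⬜🟫🟫⬜🟫🟫❓
❓⬜🟩🟩⬛⬜⬛⬜❓
❓❓❓❓❓❓❓❓❓
❓❓❓❓❓❓❓❓❓

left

❓❓🟩🟩⬜⬜⬜⬛🟫
❓❓⬜🟫🟩🟫🟫⬜⬜
❓❓⬛🟫⬜⬜🟫🟩🟩
❓❓🟫🟩🟩🟫⬜🟦⬜
❓❓🟩⬜🔴🟩⬜🟫⬜
❓❓🟦⬜🟫🟫⬜🟫🟫
❓❓⬜🟩🟩⬛⬜⬛⬜
❓❓❓❓❓❓❓❓❓
❓❓❓❓❓❓❓❓❓

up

❓❓❓❓❓❓❓❓❓
❓❓🟩🟩⬜⬜⬜⬛🟫
❓❓⬜🟫🟩🟫🟫⬜⬜
❓❓⬛🟫⬜⬜🟫🟩🟩
❓❓🟫🟩🔴🟫⬜🟦⬜
❓❓🟩⬜🟫🟩⬜🟫⬜
❓❓🟦⬜🟫🟫⬜🟫🟫
❓❓⬜🟩🟩⬛⬜⬛⬜
❓❓❓❓❓❓❓❓❓

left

❓❓❓❓❓❓❓❓❓
❓❓❓🟩🟩⬜⬜⬜⬛
❓❓🟩⬜🟫🟩🟫🟫⬜
❓❓⬜⬛🟫⬜⬜🟫🟩
❓❓⬜🟫🔴🟩🟫⬜🟦
❓❓🟦🟩⬜🟫🟩⬜🟫
❓❓🟫🟦⬜🟫🟫⬜🟫
❓❓❓⬜🟩🟩⬛⬜⬛
❓❓❓❓❓❓❓❓❓

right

❓❓❓❓❓❓❓❓❓
❓❓🟩🟩⬜⬜⬜⬛🟫
❓🟩⬜🟫🟩🟫🟫⬜⬜
❓⬜⬛🟫⬜⬜🟫🟩🟩
❓⬜🟫🟩🔴🟫⬜🟦⬜
❓🟦🟩⬜🟫🟩⬜🟫⬜
❓🟫🟦⬜🟫🟫⬜🟫🟫
❓❓⬜🟩🟩⬛⬜⬛⬜
❓❓❓❓❓❓❓❓❓

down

❓❓🟩🟩⬜⬜⬜⬛🟫
❓🟩⬜🟫🟩🟫🟫⬜⬜
❓⬜⬛🟫⬜⬜🟫🟩🟩
❓⬜🟫🟩🟩🟫⬜🟦⬜
❓🟦🟩⬜🔴🟩⬜🟫⬜
❓🟫🟦⬜🟫🟫⬜🟫🟫
❓❓⬜🟩🟩⬛⬜⬛⬜
❓❓❓❓❓❓❓❓❓
❓❓❓❓❓❓❓❓❓

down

❓🟩⬜🟫🟩🟫🟫⬜⬜
❓⬜⬛🟫⬜⬜🟫🟩🟩
❓⬜🟫🟩🟩🟫⬜🟦⬜
❓🟦🟩⬜🟫🟩⬜🟫⬜
❓🟫🟦⬜🔴🟫⬜🟫🟫
❓❓⬜🟩🟩⬛⬜⬛⬜
❓❓🟩🟫🟩🟩🟩❓❓
❓❓❓❓❓❓❓❓❓
❓❓❓❓❓❓❓❓❓

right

🟩⬜🟫🟩🟫🟫⬜⬜❓
⬜⬛🟫⬜⬜🟫🟩🟩❓
⬜🟫🟩🟩🟫⬜🟦⬜❓
🟦🟩⬜🟫🟩⬜🟫⬜❓
🟫🟦⬜🟫🔴⬜🟫🟫❓
❓⬜🟩🟩⬛⬜⬛⬜❓
❓🟩🟫🟩🟩🟩🟩❓❓
❓❓❓❓❓❓❓❓❓
❓❓❓❓❓❓❓❓❓

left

❓🟩⬜🟫🟩🟫🟫⬜⬜
❓⬜⬛🟫⬜⬜🟫🟩🟩
❓⬜🟫🟩🟩🟫⬜🟦⬜
❓🟦🟩⬜🟫🟩⬜🟫⬜
❓🟫🟦⬜🔴🟫⬜🟫🟫
❓❓⬜🟩🟩⬛⬜⬛⬜
❓❓🟩🟫🟩🟩🟩🟩❓
❓❓❓❓❓❓❓❓❓
❓❓❓❓❓❓❓❓❓

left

❓❓🟩⬜🟫🟩🟫🟫⬜
❓❓⬜⬛🟫⬜⬜🟫🟩
❓❓⬜🟫🟩🟩🟫⬜🟦
❓❓🟦🟩⬜🟫🟩⬜🟫
❓❓🟫🟦🔴🟫🟫⬜🟫
❓❓🟩⬜🟩🟩⬛⬜⬛
❓❓🟩🟩🟫🟩🟩🟩🟩
❓❓❓❓❓❓❓❓❓
❓❓❓❓❓❓❓❓❓

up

❓❓❓🟩🟩⬜⬜⬜⬛
❓❓🟩⬜🟫🟩🟫🟫⬜
❓❓⬜⬛🟫⬜⬜🟫🟩
❓❓⬜🟫🟩🟩🟫⬜🟦
❓❓🟦🟩🔴🟫🟩⬜🟫
❓❓🟫🟦⬜🟫🟫⬜🟫
❓❓🟩⬜🟩🟩⬛⬜⬛
❓❓🟩🟩🟫🟩🟩🟩🟩
❓❓❓❓❓❓❓❓❓

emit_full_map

❓🟩🟩⬜⬜⬜⬛🟫
🟩⬜🟫🟩🟫🟫⬜⬜
⬜⬛🟫⬜⬜🟫🟩🟩
⬜🟫🟩🟩🟫⬜🟦⬜
🟦🟩🔴🟫🟩⬜🟫⬜
🟫🟦⬜🟫🟫⬜🟫🟫
🟩⬜🟩🟩⬛⬜⬛⬜
🟩🟩🟫🟩🟩🟩🟩❓
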